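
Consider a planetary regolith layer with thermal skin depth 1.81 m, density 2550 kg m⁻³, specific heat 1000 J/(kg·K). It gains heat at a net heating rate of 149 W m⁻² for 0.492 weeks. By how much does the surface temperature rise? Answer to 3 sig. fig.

9.61 K

Areal heat capacity C = ρ c_p D = 2550 × 1000 × 1.81 = 4.62×10^6 J m⁻² K⁻¹.
Net heat input Q = F Δt = 149 × (0.492 weeks × 6.048×10^5 s/week) = 4.43×10^7 J/m².
ΔT = Q / C = 4.43×10^7 / 4.62×10^6 = 9.61 K.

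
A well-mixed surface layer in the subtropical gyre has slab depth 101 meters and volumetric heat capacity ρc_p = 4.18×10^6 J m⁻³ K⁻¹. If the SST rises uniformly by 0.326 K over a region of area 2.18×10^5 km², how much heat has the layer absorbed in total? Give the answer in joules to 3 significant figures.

Areal heat capacity C = ρc_p × D = 4.18×10^6 × 101 = 4.22×10^8 J/(m^2 K).
Heat per unit area: q = C ΔT = 4.22×10^8 × 0.326 = 1.38×10^8 J/m².
Total heat: Q = q × A = 1.38×10^8 × (2.18×10^5 × 10⁶ m²) = 3.00×10^19 J.

3.00×10^19 J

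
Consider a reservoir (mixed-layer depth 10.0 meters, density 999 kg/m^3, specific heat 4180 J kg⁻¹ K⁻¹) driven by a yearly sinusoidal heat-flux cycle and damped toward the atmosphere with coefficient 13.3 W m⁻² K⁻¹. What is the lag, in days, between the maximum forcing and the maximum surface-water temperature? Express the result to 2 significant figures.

Areal heat capacity C = ρ c_p D = 999 × 4180 × 10.0 = 4.18×10^7 J/(m^2 K).
ω = 2π / 3.15×10^7 s = 1.99×10^-7 s⁻¹.
Phase lag φ = arctan(Cω/λ) = arctan(8.32/13.3) = 0.559 rad.
Time lag = φ / ω = 0.559 / 1.99×10^-7 = 2.81×10^6 s = 32.5 days.

32 days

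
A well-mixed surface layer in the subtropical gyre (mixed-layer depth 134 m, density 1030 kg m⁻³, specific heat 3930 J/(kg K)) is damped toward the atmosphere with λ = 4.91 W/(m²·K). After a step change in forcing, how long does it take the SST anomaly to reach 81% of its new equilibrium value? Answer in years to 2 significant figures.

Areal heat capacity C = ρ c_p D = 1030 × 3930 × 134 = 5.42×10^8 J m⁻² K⁻¹.
τ = C / λ = 5.42×10^8 / 4.91 = 1.10×10^8 s.
Fraction reached: 1 − e^(−t/τ) = 0.81 ⇒ t = −τ ln(1 − 0.81) = τ × 1.66.
t = 1.83×10^8 s = 5.81 years.

5.8 years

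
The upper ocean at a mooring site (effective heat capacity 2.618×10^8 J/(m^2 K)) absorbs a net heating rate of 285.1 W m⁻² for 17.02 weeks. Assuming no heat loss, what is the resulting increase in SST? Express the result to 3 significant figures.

Areal heat capacity C = 2.618×10^8 J/(m^2 K) (given).
Net heat input Q = F Δt = 285.1 × (17.02 weeks × 6.048×10^5 s/week) = 2.93×10^9 J/m².
ΔT = Q / C = 2.93×10^9 / 2.62×10^8 = 11.2 K.

11.2 K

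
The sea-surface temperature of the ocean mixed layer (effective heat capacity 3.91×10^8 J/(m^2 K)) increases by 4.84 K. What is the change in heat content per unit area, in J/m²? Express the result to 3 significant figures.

1.89×10^9

Areal heat capacity C = 3.91×10^8 J/(m^2 K) (given).
ΔQ = C ΔT = 3.91×10^8 × 4.84 = 1.89×10^9 J/m².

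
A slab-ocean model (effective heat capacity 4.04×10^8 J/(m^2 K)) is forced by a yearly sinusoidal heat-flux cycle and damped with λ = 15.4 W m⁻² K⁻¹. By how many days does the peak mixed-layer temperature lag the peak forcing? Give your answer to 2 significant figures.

Areal heat capacity C = 4.04×10^8 J/(m^2 K) (given).
ω = 2π / 3.15×10^7 s = 1.99×10^-7 s⁻¹.
Phase lag φ = arctan(Cω/λ) = arctan(80.5/15.4) = 1.38 rad.
Time lag = φ / ω = 1.38 / 1.99×10^-7 = 6.94×10^6 s = 80.3 days.

80 days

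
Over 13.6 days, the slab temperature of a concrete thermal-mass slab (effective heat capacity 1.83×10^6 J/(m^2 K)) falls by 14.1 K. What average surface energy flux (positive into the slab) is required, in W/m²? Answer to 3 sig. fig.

-22.0

Areal heat capacity C = 1.83×10^6 J/(m^2 K) (given).
Required heat per unit area: Q = C ΔT = 1.83×10^6 × -14.1 = -2.58×10^7 J/m².
Flux F = Q / Δt = -2.58×10^7 / 1.18×10^6 s = -22.0 W/m².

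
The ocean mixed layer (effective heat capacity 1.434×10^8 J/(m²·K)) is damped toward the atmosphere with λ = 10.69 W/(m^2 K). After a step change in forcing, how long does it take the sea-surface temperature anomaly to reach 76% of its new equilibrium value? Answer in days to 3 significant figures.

Areal heat capacity C = 1.434×10^8 J/(m²·K) (given).
τ = C / λ = 1.43×10^8 / 10.69 = 1.34×10^7 s.
Fraction reached: 1 − e^(−t/τ) = 0.76 ⇒ t = −τ ln(1 − 0.76) = τ × 1.43.
t = 1.91×10^7 s = 222 days.

222 days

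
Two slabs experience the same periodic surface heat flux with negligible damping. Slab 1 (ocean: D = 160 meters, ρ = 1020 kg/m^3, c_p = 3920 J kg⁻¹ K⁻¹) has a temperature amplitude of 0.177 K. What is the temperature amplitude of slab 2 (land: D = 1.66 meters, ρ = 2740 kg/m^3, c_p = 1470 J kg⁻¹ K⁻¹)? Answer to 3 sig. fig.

16.9 K

C_ocean = 6.40×10^8 J/(m²·K); C_land = 6.69×10^6 J/(m²·K).
A ∝ 1/C ⇒ A_land = A_ocean × C_ocean/C_land = 0.177 × 95.7 = 16.9 K.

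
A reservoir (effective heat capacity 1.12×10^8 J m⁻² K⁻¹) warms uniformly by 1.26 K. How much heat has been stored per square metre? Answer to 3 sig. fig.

Areal heat capacity C = 1.12×10^8 J m⁻² K⁻¹ (given).
ΔQ = C ΔT = 1.12×10^8 × 1.26 = 1.41×10^8 J/m².

1.41×10^8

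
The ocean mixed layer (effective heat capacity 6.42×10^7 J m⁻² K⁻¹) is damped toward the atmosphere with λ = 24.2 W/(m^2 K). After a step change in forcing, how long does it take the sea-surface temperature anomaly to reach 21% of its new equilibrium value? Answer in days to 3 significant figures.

Areal heat capacity C = 6.42×10^7 J m⁻² K⁻¹ (given).
τ = C / λ = 6.42×10^7 / 24.2 = 2.65×10^6 s.
Fraction reached: 1 − e^(−t/τ) = 0.21 ⇒ t = −τ ln(1 − 0.21) = τ × 0.236.
t = 6.25×10^5 s = 7.24 days.

7.24 days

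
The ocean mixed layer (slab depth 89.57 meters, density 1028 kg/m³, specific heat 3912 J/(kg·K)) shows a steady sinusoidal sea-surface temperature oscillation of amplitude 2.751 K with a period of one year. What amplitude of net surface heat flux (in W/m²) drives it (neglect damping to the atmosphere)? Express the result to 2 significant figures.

Areal heat capacity C = ρ c_p D = 1028 × 3912 × 89.57 = 3.60×10^8 J m⁻² K⁻¹.
ω = 2π / 3.15×10^7 s = 1.99×10^-7 s⁻¹.
Cω = 3.60×10^8 × 1.99×10^-7 = 71.8 W/(m²·K).
F₀ = A × Cω = 2.751 × 71.8 = 197 W/m².

200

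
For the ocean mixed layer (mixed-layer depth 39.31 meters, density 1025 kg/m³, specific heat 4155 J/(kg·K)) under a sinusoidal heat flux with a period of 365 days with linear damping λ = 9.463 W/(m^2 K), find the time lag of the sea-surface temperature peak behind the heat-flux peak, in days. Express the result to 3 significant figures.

75.2 days

Areal heat capacity C = ρ c_p D = 1025 × 4155 × 39.31 = 1.67×10^8 J/(m^2 K).
ω = 2π / 3.15×10^7 s = 1.99×10^-7 s⁻¹.
Phase lag φ = arctan(Cω/λ) = arctan(33.4/9.463) = 1.29 rad.
Time lag = φ / ω = 1.29 / 1.99×10^-7 = 6.50×10^6 s = 75.2 days.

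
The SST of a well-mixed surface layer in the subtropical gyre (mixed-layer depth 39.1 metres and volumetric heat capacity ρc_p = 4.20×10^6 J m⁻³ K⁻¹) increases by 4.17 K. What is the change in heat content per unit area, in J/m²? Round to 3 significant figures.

Areal heat capacity C = ρc_p × D = 4.20×10^6 × 39.1 = 1.64×10^8 J/(m²·K).
ΔQ = C ΔT = 1.64×10^8 × 4.17 = 6.85×10^8 J/m².

6.85×10^8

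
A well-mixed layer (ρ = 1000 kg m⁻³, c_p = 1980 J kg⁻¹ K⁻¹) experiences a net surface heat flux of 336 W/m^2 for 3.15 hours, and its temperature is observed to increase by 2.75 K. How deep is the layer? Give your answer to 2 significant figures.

Heat input Q = F Δt = 336 × 11300 s = 3.81×10^6 J/m².
Required areal heat capacity C = Q / ΔT = 1.39×10^6 J/(m²·K).
Depth D = C / (ρ c_p) = 1.39×10^6 / (1000 × 1980) = 0.700 m.

0.70 m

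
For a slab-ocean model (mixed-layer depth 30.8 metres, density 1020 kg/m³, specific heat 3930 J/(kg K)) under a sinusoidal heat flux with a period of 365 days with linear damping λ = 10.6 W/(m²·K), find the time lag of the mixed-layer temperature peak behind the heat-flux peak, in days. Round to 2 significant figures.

68 days

Areal heat capacity C = ρ c_p D = 1020 × 3930 × 30.8 = 1.23×10^8 J m⁻² K⁻¹.
ω = 2π / 3.15×10^7 s = 1.99×10^-7 s⁻¹.
Phase lag φ = arctan(Cω/λ) = arctan(24.6/10.6) = 1.16 rad.
Time lag = φ / ω = 1.16 / 1.99×10^-7 = 5.84×10^6 s = 67.6 days.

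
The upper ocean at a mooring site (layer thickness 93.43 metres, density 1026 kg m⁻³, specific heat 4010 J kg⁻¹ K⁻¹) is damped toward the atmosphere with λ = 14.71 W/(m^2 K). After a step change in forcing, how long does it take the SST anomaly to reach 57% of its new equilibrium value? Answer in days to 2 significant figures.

Areal heat capacity C = ρ c_p D = 1026 × 4010 × 93.43 = 3.84×10^8 J/(m^2 K).
τ = C / λ = 3.84×10^8 / 14.71 = 2.61×10^7 s.
Fraction reached: 1 − e^(−t/τ) = 0.57 ⇒ t = −τ ln(1 − 0.57) = τ × 0.844.
t = 2.21×10^7 s = 255 days.

260 days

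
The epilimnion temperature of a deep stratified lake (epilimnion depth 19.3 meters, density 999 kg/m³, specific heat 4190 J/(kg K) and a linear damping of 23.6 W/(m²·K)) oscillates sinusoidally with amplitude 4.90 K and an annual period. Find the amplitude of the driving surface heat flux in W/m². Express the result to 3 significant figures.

140

Areal heat capacity C = ρ c_p D = 999 × 4190 × 19.3 = 8.08×10^7 J/(m^2 K).
ω = 2π / 3.15×10^7 s = 1.99×10^-7 s⁻¹.
√((Cω)² + λ²) = √((16.1)² + 23.6²) = 28.6 W/(m²·K).
F₀ = A × √((Cω)²+λ²) = 4.90 × 28.6 = 140 W/m².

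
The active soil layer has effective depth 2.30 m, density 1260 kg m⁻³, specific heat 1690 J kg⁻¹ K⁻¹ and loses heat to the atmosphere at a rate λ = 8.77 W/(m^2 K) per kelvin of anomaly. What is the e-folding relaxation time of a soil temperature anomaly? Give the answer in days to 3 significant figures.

Areal heat capacity C = ρ c_p D = 1260 × 1690 × 2.30 = 4.90×10^6 J/(m²·K).
Relaxation time τ = C / λ = 4.90×10^6 / 8.77 = 5.58×10^5 s.
In days: 5.58×10^5 s / (86400 s/day) = 6.46 days.

6.46 days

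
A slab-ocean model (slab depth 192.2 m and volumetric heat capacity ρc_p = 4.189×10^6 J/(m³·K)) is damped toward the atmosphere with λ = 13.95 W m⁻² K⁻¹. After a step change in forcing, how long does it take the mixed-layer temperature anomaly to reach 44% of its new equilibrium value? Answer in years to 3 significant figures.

Areal heat capacity C = ρc_p × D = 4.189×10^6 × 192.2 = 8.05×10^8 J m⁻² K⁻¹.
τ = C / λ = 8.05×10^8 / 13.95 = 5.77×10^7 s.
Fraction reached: 1 − e^(−t/τ) = 0.44 ⇒ t = −τ ln(1 − 0.44) = τ × 0.580.
t = 3.35×10^7 s = 1.06 years.

1.06 years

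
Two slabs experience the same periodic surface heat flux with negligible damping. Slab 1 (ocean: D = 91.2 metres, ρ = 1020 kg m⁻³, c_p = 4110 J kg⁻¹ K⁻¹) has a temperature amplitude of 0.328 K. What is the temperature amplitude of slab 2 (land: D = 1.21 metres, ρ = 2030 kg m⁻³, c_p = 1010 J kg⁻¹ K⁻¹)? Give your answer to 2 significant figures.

C_ocean = 3.82×10^8 J/(m²·K); C_land = 2.48×10^6 J/(m²·K).
A ∝ 1/C ⇒ A_land = A_ocean × C_ocean/C_land = 0.328 × 154 = 50.5 K.

51 K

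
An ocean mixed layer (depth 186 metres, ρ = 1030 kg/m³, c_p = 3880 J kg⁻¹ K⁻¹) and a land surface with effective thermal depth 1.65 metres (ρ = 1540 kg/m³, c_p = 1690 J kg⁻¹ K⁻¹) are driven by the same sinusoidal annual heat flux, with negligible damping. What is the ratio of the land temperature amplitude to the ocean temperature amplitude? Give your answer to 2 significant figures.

170

C_ocean = 1030 × 3880 × 186 = 7.43×10^8 J/(m²·K).
C_land = 1540 × 1690 × 1.65 = 4.29×10^6 J/(m²·K).
Undamped amplitude ∝ 1/C, so A_land/A_ocean = C_ocean/C_land = 173.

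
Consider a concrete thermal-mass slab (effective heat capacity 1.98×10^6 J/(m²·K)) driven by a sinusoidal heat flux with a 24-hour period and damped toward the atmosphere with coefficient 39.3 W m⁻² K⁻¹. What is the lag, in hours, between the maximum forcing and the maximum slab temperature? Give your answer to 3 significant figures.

Areal heat capacity C = 1.98×10^6 J/(m²·K) (given).
ω = 2π / 86400 s = 7.27×10^-5 s⁻¹.
Phase lag φ = arctan(Cω/λ) = arctan(144/39.3) = 1.30 rad.
Time lag = φ / ω = 1.30 / 7.27×10^-5 = 17900 s = 4.98 hours.

4.98 hours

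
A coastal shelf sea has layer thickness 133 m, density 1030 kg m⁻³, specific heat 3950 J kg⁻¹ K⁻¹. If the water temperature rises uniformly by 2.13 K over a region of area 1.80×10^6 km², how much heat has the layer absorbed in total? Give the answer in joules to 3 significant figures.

Areal heat capacity C = ρ c_p D = 1030 × 3950 × 133 = 5.41×10^8 J/(m^2 K).
Heat per unit area: q = C ΔT = 5.41×10^8 × 2.13 = 1.15×10^9 J/m².
Total heat: Q = q × A = 1.15×10^9 × (1.80×10^6 × 10⁶ m²) = 2.07×10^21 J.

2.07×10^21 J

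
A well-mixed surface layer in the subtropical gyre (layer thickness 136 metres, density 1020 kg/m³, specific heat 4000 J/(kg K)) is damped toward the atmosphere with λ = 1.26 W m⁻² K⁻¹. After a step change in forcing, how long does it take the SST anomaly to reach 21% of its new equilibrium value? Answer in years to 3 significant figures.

Areal heat capacity C = ρ c_p D = 1020 × 4000 × 136 = 5.55×10^8 J m⁻² K⁻¹.
τ = C / λ = 5.55×10^8 / 1.26 = 4.40×10^8 s.
Fraction reached: 1 − e^(−t/τ) = 0.21 ⇒ t = −τ ln(1 − 0.21) = τ × 0.236.
t = 1.04×10^8 s = 3.29 years.

3.29 years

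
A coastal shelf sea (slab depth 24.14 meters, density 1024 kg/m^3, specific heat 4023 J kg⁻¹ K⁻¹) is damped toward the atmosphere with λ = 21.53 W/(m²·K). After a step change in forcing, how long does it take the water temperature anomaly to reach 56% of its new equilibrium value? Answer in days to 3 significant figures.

43.9 days

Areal heat capacity C = ρ c_p D = 1024 × 4023 × 24.14 = 9.94×10^7 J m⁻² K⁻¹.
τ = C / λ = 9.94×10^7 / 21.53 = 4.62×10^6 s.
Fraction reached: 1 − e^(−t/τ) = 0.56 ⇒ t = −τ ln(1 − 0.56) = τ × 0.821.
t = 3.79×10^6 s = 43.9 days.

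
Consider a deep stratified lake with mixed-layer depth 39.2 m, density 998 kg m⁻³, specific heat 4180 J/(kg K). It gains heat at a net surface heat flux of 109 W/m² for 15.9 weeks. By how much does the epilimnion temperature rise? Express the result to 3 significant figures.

Areal heat capacity C = ρ c_p D = 998 × 4180 × 39.2 = 1.64×10^8 J/(m^2 K).
Net heat input Q = F Δt = 109 × (15.9 weeks × 6.048×10^5 s/week) = 1.05×10^9 J/m².
ΔT = Q / C = 1.05×10^9 / 1.64×10^8 = 6.41 K.

6.41 K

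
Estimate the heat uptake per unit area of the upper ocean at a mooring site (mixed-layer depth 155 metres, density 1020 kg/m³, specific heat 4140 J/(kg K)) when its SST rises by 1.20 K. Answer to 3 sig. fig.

7.85×10^8

Areal heat capacity C = ρ c_p D = 1020 × 4140 × 155 = 6.55×10^8 J/(m^2 K).
ΔQ = C ΔT = 6.55×10^8 × 1.20 = 7.85×10^8 J/m².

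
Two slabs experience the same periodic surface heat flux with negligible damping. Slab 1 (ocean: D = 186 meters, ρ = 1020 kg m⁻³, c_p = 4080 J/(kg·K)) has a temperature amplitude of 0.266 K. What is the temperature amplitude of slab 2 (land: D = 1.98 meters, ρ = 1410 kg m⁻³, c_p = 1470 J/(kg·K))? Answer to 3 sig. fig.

C_ocean = 7.74×10^8 J/(m²·K); C_land = 4.10×10^6 J/(m²·K).
A ∝ 1/C ⇒ A_land = A_ocean × C_ocean/C_land = 0.266 × 189 = 50.2 K.

50.2 K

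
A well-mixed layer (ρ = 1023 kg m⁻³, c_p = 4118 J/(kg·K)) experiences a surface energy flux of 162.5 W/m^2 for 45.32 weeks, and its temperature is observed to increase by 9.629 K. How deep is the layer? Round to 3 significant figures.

Heat input Q = F Δt = 162.5 × 2.74×10^7 s = 4.45×10^9 J/m².
Required areal heat capacity C = Q / ΔT = 4.63×10^8 J/(m²·K).
Depth D = C / (ρ c_p) = 4.63×10^8 / (1023 × 4118) = 110 m.

110 m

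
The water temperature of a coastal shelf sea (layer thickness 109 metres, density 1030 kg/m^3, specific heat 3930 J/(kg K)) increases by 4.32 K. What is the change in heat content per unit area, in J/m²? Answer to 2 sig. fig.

Areal heat capacity C = ρ c_p D = 1030 × 3930 × 109 = 4.41×10^8 J/(m^2 K).
ΔQ = C ΔT = 4.41×10^8 × 4.32 = 1.91×10^9 J/m².

1.9×10^9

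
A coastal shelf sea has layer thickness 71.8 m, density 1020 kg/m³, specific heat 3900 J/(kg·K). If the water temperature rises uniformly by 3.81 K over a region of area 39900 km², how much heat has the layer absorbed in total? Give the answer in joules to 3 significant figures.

Areal heat capacity C = ρ c_p D = 1020 × 3900 × 71.8 = 2.86×10^8 J/(m^2 K).
Heat per unit area: q = C ΔT = 2.86×10^8 × 3.81 = 1.09×10^9 J/m².
Total heat: Q = q × A = 1.09×10^9 × (39900 × 10⁶ m²) = 4.34×10^19 J.

4.34×10^19 J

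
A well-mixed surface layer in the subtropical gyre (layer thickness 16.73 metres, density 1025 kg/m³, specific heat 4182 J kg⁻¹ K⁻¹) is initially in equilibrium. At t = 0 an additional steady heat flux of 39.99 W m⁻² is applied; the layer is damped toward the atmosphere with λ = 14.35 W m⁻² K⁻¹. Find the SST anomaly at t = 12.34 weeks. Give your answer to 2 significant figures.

Areal heat capacity C = ρ c_p D = 1025 × 4182 × 16.73 = 7.17×10^7 J m⁻² K⁻¹.
τ = C / λ = 7.17×10^7 / 14.35 = 5.00×10^6 s.
Equilibrium anomaly ΔT_eq = F / λ = 39.99 / 14.35 = 2.79 K.
t = 12.34 weeks = 7.46×10^6 s, so t/τ = 1.49.
ΔT(t) = ΔT_eq (1 − e^(−t/τ)) = 2.79 × (1 − e^−1.49) = 2.16 K.

2.2 K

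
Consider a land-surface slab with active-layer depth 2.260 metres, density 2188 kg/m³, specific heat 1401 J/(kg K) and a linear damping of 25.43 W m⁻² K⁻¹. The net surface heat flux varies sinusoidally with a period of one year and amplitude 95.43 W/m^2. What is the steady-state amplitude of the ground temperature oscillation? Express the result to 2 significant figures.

3.7 K

Areal heat capacity C = ρ c_p D = 2188 × 1401 × 2.260 = 6.93×10^6 J/(m²·K).
Angular frequency ω = 2π / T = 2π / 3.15×10^7 s = 1.99×10^-7 s⁻¹.
√((Cω)² + λ²) = √((1.38)² + 25.43²) = 25.5 W/(m²·K).
Amplitude A = F₀ / √((Cω)²+λ²) = 95.43 / 25.5 = 3.75 K.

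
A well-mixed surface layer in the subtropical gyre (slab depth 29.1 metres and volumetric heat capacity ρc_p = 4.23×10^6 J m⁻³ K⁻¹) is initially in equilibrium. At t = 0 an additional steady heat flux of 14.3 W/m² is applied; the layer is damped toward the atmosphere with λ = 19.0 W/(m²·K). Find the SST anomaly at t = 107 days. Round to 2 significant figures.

0.57 K

Areal heat capacity C = ρc_p × D = 4.23×10^6 × 29.1 = 1.23×10^8 J m⁻² K⁻¹.
τ = C / λ = 1.23×10^8 / 19.0 = 6.48×10^6 s.
Equilibrium anomaly ΔT_eq = F / λ = 14.3 / 19.0 = 0.753 K.
t = 107 days = 9.24×10^6 s, so t/τ = 1.43.
ΔT(t) = ΔT_eq (1 − e^(−t/τ)) = 0.753 × (1 − e^−1.43) = 0.572 K.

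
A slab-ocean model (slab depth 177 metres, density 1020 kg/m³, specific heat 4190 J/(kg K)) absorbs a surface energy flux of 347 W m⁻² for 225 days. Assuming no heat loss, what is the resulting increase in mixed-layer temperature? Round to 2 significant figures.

8.9 K

Areal heat capacity C = ρ c_p D = 1020 × 4190 × 177 = 7.56×10^8 J m⁻² K⁻¹.
Net heat input Q = F Δt = 347 × (225 days × 86400 s/day) = 6.75×10^9 J/m².
ΔT = Q / C = 6.75×10^9 / 7.56×10^8 = 8.92 K.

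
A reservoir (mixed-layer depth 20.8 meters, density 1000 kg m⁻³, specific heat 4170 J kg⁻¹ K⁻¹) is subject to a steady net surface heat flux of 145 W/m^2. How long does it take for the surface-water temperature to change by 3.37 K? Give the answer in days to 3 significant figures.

Areal heat capacity C = ρ c_p D = 1000 × 4170 × 20.8 = 8.67×10^7 J/(m²·K).
Time required: Δt = C ΔT / F = 8.67×10^7 × 3.37 / 145 = 2.02×10^6 s.
In days: 2.02×10^6 s / (86400 s/day) = 23.3 days.

23.3 days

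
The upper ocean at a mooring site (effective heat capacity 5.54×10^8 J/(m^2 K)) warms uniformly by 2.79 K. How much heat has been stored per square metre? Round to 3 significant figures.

1.55×10^9

Areal heat capacity C = 5.54×10^8 J/(m^2 K) (given).
ΔQ = C ΔT = 5.54×10^8 × 2.79 = 1.55×10^9 J/m².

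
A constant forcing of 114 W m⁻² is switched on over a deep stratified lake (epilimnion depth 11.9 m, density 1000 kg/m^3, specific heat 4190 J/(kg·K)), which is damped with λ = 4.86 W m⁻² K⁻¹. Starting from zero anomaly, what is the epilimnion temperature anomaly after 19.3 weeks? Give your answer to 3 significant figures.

15.9 K

Areal heat capacity C = ρ c_p D = 1000 × 4190 × 11.9 = 4.99×10^7 J m⁻² K⁻¹.
τ = C / λ = 4.99×10^7 / 4.86 = 1.03×10^7 s.
Equilibrium anomaly ΔT_eq = F / λ = 114 / 4.86 = 23.5 K.
t = 19.3 weeks = 1.17×10^7 s, so t/τ = 1.14.
ΔT(t) = ΔT_eq (1 − e^(−t/τ)) = 23.5 × (1 − e^−1.14) = 15.9 K.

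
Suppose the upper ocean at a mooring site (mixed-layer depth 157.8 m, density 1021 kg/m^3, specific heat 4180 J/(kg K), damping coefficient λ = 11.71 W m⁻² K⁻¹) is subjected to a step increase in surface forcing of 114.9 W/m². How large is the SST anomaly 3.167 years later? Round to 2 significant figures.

Areal heat capacity C = ρ c_p D = 1021 × 4180 × 157.8 = 6.73×10^8 J/(m²·K).
τ = C / λ = 6.73×10^8 / 11.71 = 5.75×10^7 s.
Equilibrium anomaly ΔT_eq = F / λ = 114.9 / 11.71 = 9.81 K.
t = 3.167 years = 9.99×10^7 s, so t/τ = 1.74.
ΔT(t) = ΔT_eq (1 − e^(−t/τ)) = 9.81 × (1 − e^−1.74) = 8.09 K.

8.1 K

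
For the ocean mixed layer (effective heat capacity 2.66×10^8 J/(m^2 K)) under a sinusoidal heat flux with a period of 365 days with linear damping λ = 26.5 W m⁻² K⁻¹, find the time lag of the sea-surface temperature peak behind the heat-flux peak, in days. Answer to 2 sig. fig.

64 days

Areal heat capacity C = 2.66×10^8 J/(m^2 K) (given).
ω = 2π / 3.15×10^7 s = 1.99×10^-7 s⁻¹.
Phase lag φ = arctan(Cω/λ) = arctan(53.0/26.5) = 1.11 rad.
Time lag = φ / ω = 1.11 / 1.99×10^-7 = 5.56×10^6 s = 64.3 days.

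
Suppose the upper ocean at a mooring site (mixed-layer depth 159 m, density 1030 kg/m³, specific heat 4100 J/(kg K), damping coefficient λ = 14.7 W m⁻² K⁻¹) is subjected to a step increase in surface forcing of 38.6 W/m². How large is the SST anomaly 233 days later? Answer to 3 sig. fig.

0.936 K

Areal heat capacity C = ρ c_p D = 1030 × 4100 × 159 = 6.71×10^8 J m⁻² K⁻¹.
τ = C / λ = 6.71×10^8 / 14.7 = 4.57×10^7 s.
Equilibrium anomaly ΔT_eq = F / λ = 38.6 / 14.7 = 2.63 K.
t = 233 days = 2.01×10^7 s, so t/τ = 0.441.
ΔT(t) = ΔT_eq (1 − e^(−t/τ)) = 2.63 × (1 − e^−0.441) = 0.936 K.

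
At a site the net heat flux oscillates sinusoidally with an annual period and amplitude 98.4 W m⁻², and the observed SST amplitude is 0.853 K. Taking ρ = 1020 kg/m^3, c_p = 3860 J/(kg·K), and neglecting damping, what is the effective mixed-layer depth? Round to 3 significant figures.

147 m

ω = 2π / 3.15×10^7 s = 1.99×10^-7 s⁻¹.
Required C = F₀ / (A ω) = 98.4 / (0.853 × 1.99×10^-7) = 5.79×10^8 J/(m²·K).
D = C / (ρ c_p) = 5.79×10^8 / (1020 × 3860) = 147 m.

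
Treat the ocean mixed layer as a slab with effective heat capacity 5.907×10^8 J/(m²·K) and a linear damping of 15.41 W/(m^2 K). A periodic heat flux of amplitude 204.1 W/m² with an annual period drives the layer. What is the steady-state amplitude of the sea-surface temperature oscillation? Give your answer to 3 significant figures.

1.72 K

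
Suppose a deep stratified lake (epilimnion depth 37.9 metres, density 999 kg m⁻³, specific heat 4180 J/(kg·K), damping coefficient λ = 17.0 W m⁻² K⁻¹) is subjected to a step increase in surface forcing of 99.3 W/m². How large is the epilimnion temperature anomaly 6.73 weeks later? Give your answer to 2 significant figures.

Areal heat capacity C = ρ c_p D = 999 × 4180 × 37.9 = 1.58×10^8 J/(m²·K).
τ = C / λ = 1.58×10^8 / 17.0 = 9.31×10^6 s.
Equilibrium anomaly ΔT_eq = F / λ = 99.3 / 17.0 = 5.84 K.
t = 6.73 weeks = 4.07×10^6 s, so t/τ = 0.437.
ΔT(t) = ΔT_eq (1 − e^(−t/τ)) = 5.84 × (1 − e^−0.437) = 2.07 K.

2.1 K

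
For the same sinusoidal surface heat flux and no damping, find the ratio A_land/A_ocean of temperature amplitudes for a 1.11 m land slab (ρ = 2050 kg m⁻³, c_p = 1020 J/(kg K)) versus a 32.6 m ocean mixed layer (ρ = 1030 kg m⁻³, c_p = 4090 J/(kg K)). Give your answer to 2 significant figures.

59

C_ocean = 1030 × 4090 × 32.6 = 1.37×10^8 J/(m²·K).
C_land = 2050 × 1020 × 1.11 = 2.32×10^6 J/(m²·K).
Undamped amplitude ∝ 1/C, so A_land/A_ocean = C_ocean/C_land = 59.2.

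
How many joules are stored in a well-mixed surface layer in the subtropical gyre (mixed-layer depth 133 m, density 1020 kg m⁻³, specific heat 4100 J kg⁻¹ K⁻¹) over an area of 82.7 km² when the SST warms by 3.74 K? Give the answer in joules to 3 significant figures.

1.72×10^17 J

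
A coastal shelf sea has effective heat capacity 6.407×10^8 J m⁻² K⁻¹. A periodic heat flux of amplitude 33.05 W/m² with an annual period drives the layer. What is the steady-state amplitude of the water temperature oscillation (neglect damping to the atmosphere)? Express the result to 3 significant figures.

0.259 K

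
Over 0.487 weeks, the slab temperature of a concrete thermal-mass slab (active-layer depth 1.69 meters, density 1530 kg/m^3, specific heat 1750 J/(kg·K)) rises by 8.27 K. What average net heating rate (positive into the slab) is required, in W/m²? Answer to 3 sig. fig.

Areal heat capacity C = ρ c_p D = 1530 × 1750 × 1.69 = 4.52×10^6 J/(m²·K).
Required heat per unit area: Q = C ΔT = 4.52×10^6 × 8.27 = 3.74×10^7 J/m².
Flux F = Q / Δt = 3.74×10^7 / 2.95×10^5 s = 127 W/m².

127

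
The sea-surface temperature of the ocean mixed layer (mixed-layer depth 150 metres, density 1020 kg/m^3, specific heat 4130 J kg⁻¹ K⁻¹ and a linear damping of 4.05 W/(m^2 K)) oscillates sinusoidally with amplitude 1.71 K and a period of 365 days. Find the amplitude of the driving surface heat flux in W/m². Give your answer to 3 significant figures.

215

Areal heat capacity C = ρ c_p D = 1020 × 4130 × 150 = 6.32×10^8 J/(m²·K).
ω = 2π / 3.15×10^7 s = 1.99×10^-7 s⁻¹.
√((Cω)² + λ²) = √((126)² + 4.05²) = 126 W/(m²·K).
F₀ = A × √((Cω)²+λ²) = 1.71 × 126 = 215 W/m².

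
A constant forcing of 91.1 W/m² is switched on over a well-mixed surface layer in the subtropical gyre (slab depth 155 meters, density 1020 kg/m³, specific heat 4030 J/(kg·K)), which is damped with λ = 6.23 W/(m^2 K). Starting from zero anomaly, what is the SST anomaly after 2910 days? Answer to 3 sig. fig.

13.4 K

Areal heat capacity C = ρ c_p D = 1020 × 4030 × 155 = 6.37×10^8 J/(m^2 K).
τ = C / λ = 6.37×10^8 / 6.23 = 1.02×10^8 s.
Equilibrium anomaly ΔT_eq = F / λ = 91.1 / 6.23 = 14.6 K.
t = 2910 days = 2.51×10^8 s, so t/τ = 2.46.
ΔT(t) = ΔT_eq (1 − e^(−t/τ)) = 14.6 × (1 − e^−2.46) = 13.4 K.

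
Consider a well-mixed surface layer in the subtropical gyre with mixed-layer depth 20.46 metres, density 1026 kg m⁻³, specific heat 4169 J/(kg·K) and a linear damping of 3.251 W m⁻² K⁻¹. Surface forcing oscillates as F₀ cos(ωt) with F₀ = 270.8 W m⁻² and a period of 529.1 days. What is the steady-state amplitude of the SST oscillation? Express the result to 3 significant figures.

Areal heat capacity C = ρ c_p D = 1026 × 4169 × 20.46 = 8.75×10^7 J/(m^2 K).
Angular frequency ω = 2π / T = 2π / 4.57×10^7 s = 1.37×10^-7 s⁻¹.
√((Cω)² + λ²) = √((12.0)² + 3.251²) = 12.5 W/(m²·K).
Amplitude A = F₀ / √((Cω)²+λ²) = 270.8 / 12.5 = 21.7 K.

21.7 K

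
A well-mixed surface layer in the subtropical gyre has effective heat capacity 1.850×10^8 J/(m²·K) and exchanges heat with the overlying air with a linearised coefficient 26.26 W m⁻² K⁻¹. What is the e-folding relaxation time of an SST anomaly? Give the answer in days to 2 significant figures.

82 days

Areal heat capacity C = 1.850×10^8 J/(m²·K) (given).
Relaxation time τ = C / λ = 1.85×10^8 / 26.26 = 7.04×10^6 s.
In days: 7.04×10^6 s / (86400 s/day) = 81.5 days.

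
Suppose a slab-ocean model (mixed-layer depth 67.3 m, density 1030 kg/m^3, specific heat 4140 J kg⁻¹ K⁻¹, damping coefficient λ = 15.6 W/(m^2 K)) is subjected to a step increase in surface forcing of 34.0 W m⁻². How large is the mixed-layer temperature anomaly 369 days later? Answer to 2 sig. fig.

1.8 K

Areal heat capacity C = ρ c_p D = 1030 × 4140 × 67.3 = 2.87×10^8 J m⁻² K⁻¹.
τ = C / λ = 2.87×10^8 / 15.6 = 1.84×10^7 s.
Equilibrium anomaly ΔT_eq = F / λ = 34.0 / 15.6 = 2.18 K.
t = 369 days = 3.19×10^7 s, so t/τ = 1.73.
ΔT(t) = ΔT_eq (1 − e^(−t/τ)) = 2.18 × (1 − e^−1.73) = 1.79 K.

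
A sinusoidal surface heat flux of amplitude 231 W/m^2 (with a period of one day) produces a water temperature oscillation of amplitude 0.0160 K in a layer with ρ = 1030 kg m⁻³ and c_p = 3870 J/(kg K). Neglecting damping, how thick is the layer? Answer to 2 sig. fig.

ω = 2π / 86400 s = 7.27×10^-5 s⁻¹.
Required C = F₀ / (A ω) = 231 / (0.0160 × 7.27×10^-5) = 1.99×10^8 J/(m²·K).
D = C / (ρ c_p) = 1.99×10^8 / (1030 × 3870) = 49.8 m.

50 m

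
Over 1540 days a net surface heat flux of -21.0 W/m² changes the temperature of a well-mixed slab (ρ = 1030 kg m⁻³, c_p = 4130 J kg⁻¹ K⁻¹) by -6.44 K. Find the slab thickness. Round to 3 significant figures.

Heat input Q = F Δt = -21.0 × 1.33×10^8 s = -2.79×10^9 J/m².
Required areal heat capacity C = Q / ΔT = 4.34×10^8 J/(m²·K).
Depth D = C / (ρ c_p) = 4.34×10^8 / (1030 × 4130) = 102 m.

102 m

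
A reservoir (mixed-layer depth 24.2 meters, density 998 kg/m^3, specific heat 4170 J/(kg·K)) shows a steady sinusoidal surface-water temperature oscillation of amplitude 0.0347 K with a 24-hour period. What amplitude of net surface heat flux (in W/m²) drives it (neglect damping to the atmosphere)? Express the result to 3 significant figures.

254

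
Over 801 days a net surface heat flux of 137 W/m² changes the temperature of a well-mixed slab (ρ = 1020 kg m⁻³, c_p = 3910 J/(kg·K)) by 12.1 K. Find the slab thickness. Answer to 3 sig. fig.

Heat input Q = F Δt = 137 × 6.92×10^7 s = 9.48×10^9 J/m².
Required areal heat capacity C = Q / ΔT = 7.84×10^8 J/(m²·K).
Depth D = C / (ρ c_p) = 7.84×10^8 / (1020 × 3910) = 196 m.

196 m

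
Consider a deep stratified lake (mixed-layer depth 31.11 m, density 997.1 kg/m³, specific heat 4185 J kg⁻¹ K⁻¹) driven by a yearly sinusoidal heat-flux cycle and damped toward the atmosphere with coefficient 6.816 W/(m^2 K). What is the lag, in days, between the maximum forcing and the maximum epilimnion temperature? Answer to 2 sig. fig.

76 days

Areal heat capacity C = ρ c_p D = 997.1 × 4185 × 31.11 = 1.30×10^8 J/(m^2 K).
ω = 2π / 3.15×10^7 s = 1.99×10^-7 s⁻¹.
Phase lag φ = arctan(Cω/λ) = arctan(25.9/6.816) = 1.31 rad.
Time lag = φ / ω = 1.31 / 1.99×10^-7 = 6.59×10^6 s = 76.3 days.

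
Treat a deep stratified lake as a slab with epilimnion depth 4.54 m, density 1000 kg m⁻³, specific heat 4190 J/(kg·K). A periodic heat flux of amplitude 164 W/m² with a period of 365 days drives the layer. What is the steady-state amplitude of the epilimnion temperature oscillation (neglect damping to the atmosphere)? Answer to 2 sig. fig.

43 K

Areal heat capacity C = ρ c_p D = 1000 × 4190 × 4.54 = 1.90×10^7 J m⁻² K⁻¹.
Angular frequency ω = 2π / T = 2π / 3.15×10^7 s = 1.99×10^-7 s⁻¹.
Cω = 1.90×10^7 × 1.99×10^-7 = 3.79 W/(m²·K).
Amplitude A = F₀ / (Cω) = 164 / 3.79 = 43.3 K.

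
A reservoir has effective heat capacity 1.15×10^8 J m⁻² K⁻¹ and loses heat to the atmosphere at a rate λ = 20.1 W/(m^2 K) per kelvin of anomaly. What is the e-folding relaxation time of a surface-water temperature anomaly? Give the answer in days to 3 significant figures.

66.2 days

Areal heat capacity C = 1.15×10^8 J m⁻² K⁻¹ (given).
Relaxation time τ = C / λ = 1.15×10^8 / 20.1 = 5.72×10^6 s.
In days: 5.72×10^6 s / (86400 s/day) = 66.2 days.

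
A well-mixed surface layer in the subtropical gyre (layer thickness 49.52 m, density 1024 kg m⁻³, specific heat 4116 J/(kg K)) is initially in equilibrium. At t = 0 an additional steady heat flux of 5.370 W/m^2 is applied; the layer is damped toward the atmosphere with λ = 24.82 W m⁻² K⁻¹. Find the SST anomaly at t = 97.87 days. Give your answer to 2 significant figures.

Areal heat capacity C = ρ c_p D = 1024 × 4116 × 49.52 = 2.09×10^8 J m⁻² K⁻¹.
τ = C / λ = 2.09×10^8 / 24.82 = 8.41×10^6 s.
Equilibrium anomaly ΔT_eq = F / λ = 5.370 / 24.82 = 0.216 K.
t = 97.87 days = 8.46×10^6 s, so t/τ = 1.01.
ΔT(t) = ΔT_eq (1 − e^(−t/τ)) = 0.216 × (1 − e^−1.01) = 0.137 K.

0.14 K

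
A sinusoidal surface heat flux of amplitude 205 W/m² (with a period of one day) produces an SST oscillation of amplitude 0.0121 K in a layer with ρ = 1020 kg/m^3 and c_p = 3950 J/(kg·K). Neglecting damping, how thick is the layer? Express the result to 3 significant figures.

57.8 m

ω = 2π / 86400 s = 7.27×10^-5 s⁻¹.
Required C = F₀ / (A ω) = 205 / (0.0121 × 7.27×10^-5) = 2.33×10^8 J/(m²·K).
D = C / (ρ c_p) = 2.33×10^8 / (1020 × 3950) = 57.8 m.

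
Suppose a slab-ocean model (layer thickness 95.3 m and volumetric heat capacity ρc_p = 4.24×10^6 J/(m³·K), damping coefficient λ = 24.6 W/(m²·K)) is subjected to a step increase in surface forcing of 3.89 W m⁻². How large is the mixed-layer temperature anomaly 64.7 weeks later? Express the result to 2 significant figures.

0.14 K

Areal heat capacity C = ρc_p × D = 4.24×10^6 × 95.3 = 4.04×10^8 J/(m²·K).
τ = C / λ = 4.04×10^8 / 24.6 = 1.64×10^7 s.
Equilibrium anomaly ΔT_eq = F / λ = 3.89 / 24.6 = 0.158 K.
t = 64.7 weeks = 3.91×10^7 s, so t/τ = 2.38.
ΔT(t) = ΔT_eq (1 − e^(−t/τ)) = 0.158 × (1 − e^−2.38) = 0.144 K.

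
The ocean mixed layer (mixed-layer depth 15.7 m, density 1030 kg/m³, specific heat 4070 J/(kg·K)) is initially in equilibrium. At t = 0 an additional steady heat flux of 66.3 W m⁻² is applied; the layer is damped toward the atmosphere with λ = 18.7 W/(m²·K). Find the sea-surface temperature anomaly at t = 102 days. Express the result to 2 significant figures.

3.3 K

Areal heat capacity C = ρ c_p D = 1030 × 4070 × 15.7 = 6.58×10^7 J/(m²·K).
τ = C / λ = 6.58×10^7 / 18.7 = 3.52×10^6 s.
Equilibrium anomaly ΔT_eq = F / λ = 66.3 / 18.7 = 3.55 K.
t = 102 days = 8.81×10^6 s, so t/τ = 2.50.
ΔT(t) = ΔT_eq (1 − e^(−t/τ)) = 3.55 × (1 − e^−2.50) = 3.26 K.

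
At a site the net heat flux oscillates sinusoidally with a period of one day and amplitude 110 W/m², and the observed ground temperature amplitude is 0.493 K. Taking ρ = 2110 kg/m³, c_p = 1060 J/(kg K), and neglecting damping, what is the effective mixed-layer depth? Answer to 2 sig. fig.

ω = 2π / 86400 s = 7.27×10^-5 s⁻¹.
Required C = F₀ / (A ω) = 110 / (0.493 × 7.27×10^-5) = 3.07×10^6 J/(m²·K).
D = C / (ρ c_p) = 3.07×10^6 / (2110 × 1060) = 1.37 m.

1.4 m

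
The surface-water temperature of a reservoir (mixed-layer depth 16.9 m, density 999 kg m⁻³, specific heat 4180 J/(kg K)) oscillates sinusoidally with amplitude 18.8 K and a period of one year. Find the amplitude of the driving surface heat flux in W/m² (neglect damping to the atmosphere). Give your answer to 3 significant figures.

Areal heat capacity C = ρ c_p D = 999 × 4180 × 16.9 = 7.06×10^7 J m⁻² K⁻¹.
ω = 2π / 3.15×10^7 s = 1.99×10^-7 s⁻¹.
Cω = 7.06×10^7 × 1.99×10^-7 = 14.1 W/(m²·K).
F₀ = A × Cω = 18.8 × 14.1 = 264 W/m².

264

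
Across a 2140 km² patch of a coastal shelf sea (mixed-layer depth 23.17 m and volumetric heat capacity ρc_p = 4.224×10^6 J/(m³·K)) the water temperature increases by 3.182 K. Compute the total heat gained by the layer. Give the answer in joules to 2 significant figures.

Areal heat capacity C = ρc_p × D = 4.224×10^6 × 23.17 = 9.79×10^7 J m⁻² K⁻¹.
Heat per unit area: q = C ΔT = 9.79×10^7 × 3.182 = 3.11×10^8 J/m².
Total heat: Q = q × A = 3.11×10^8 × (2140 × 10⁶ m²) = 6.66×10^17 J.

6.7×10^17 J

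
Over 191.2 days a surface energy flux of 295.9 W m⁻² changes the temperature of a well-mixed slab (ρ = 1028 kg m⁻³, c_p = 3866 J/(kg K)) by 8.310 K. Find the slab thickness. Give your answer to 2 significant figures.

150 m

Heat input Q = F Δt = 295.9 × 1.65×10^7 s = 4.89×10^9 J/m².
Required areal heat capacity C = Q / ΔT = 5.88×10^8 J/(m²·K).
Depth D = C / (ρ c_p) = 5.88×10^8 / (1028 × 3866) = 148 m.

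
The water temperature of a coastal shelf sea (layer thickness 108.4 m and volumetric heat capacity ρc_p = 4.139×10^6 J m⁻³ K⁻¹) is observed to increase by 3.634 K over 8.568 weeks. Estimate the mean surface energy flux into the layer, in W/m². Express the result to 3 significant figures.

315

Areal heat capacity C = ρc_p × D = 4.139×10^6 × 108.4 = 4.49×10^8 J/(m^2 K).
Required heat per unit area: Q = C ΔT = 4.49×10^8 × 3.634 = 1.63×10^9 J/m².
Flux F = Q / Δt = 1.63×10^9 / 5.18×10^6 s = 315 W/m².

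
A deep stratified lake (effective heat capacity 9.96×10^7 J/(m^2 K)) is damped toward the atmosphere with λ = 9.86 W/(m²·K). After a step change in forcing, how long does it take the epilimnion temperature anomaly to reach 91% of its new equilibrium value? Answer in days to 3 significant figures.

Areal heat capacity C = 9.96×10^7 J/(m^2 K) (given).
τ = C / λ = 9.96×10^7 / 9.86 = 1.01×10^7 s.
Fraction reached: 1 − e^(−t/τ) = 0.91 ⇒ t = −τ ln(1 − 0.91) = τ × 2.41.
t = 2.43×10^7 s = 282 days.

282 days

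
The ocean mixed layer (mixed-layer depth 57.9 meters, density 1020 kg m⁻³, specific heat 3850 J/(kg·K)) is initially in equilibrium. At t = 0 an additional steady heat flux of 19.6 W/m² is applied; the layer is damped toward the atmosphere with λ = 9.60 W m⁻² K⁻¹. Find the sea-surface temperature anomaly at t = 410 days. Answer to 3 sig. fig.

1.58 K

Areal heat capacity C = ρ c_p D = 1020 × 3850 × 57.9 = 2.27×10^8 J m⁻² K⁻¹.
τ = C / λ = 2.27×10^8 / 9.60 = 2.37×10^7 s.
Equilibrium anomaly ΔT_eq = F / λ = 19.6 / 9.60 = 2.04 K.
t = 410 days = 3.54×10^7 s, so t/τ = 1.50.
ΔT(t) = ΔT_eq (1 − e^(−t/τ)) = 2.04 × (1 − e^−1.50) = 1.58 K.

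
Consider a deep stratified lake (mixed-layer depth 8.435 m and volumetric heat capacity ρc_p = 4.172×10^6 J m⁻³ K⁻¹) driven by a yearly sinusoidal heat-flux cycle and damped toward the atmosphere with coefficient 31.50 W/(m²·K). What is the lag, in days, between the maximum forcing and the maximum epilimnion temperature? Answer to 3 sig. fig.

Areal heat capacity C = ρc_p × D = 4.172×10^6 × 8.435 = 3.52×10^7 J/(m²·K).
ω = 2π / 3.15×10^7 s = 1.99×10^-7 s⁻¹.
Phase lag φ = arctan(Cω/λ) = arctan(7.01/31.50) = 0.219 rad.
Time lag = φ / ω = 0.219 / 1.99×10^-7 = 1.10×10^6 s = 12.7 days.

12.7 days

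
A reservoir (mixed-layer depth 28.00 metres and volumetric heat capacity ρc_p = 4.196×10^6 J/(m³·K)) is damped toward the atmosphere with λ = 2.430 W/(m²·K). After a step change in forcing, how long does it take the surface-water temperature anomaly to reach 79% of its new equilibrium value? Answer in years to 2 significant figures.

Areal heat capacity C = ρc_p × D = 4.196×10^6 × 28.00 = 1.17×10^8 J/(m^2 K).
τ = C / λ = 1.17×10^8 / 2.430 = 4.83×10^7 s.
Fraction reached: 1 − e^(−t/τ) = 0.79 ⇒ t = −τ ln(1 − 0.79) = τ × 1.56.
t = 7.55×10^7 s = 2.39 years.

2.4 years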